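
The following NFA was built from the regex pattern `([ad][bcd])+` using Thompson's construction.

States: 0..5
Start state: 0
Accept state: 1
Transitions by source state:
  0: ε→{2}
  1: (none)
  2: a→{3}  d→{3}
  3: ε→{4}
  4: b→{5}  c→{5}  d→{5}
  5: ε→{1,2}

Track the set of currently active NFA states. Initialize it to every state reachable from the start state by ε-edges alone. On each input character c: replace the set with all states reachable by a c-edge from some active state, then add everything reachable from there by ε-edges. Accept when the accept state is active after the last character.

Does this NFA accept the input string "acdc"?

initial (ε-close {0}): {0,2}
'a' @ 1: {3,4}
'c' @ 2: {1,2,5}  [accepting]
'd' @ 3: {3,4}
'c' @ 4: {1,2,5}  [accepting]
end set {1,2,5} — state 1 in

Answer: ACCEPT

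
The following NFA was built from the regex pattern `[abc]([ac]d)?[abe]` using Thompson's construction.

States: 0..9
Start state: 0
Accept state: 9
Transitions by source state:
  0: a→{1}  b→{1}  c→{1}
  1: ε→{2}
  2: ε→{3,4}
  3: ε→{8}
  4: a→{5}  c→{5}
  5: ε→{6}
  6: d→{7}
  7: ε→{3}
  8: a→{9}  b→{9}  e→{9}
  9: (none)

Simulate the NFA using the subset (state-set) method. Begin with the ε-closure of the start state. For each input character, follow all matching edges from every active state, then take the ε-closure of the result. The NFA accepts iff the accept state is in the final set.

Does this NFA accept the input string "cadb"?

Answer: ACCEPT

Steps:
initial (ε-close {0}): {0}
'c' @ 1: {1,2,3,4,8}
'a' @ 2: {5,6,9}  ✓accept
'd' @ 3: {3,7,8}
'b' @ 4: {9}  ✓accept
final: {9}; accept 9 in set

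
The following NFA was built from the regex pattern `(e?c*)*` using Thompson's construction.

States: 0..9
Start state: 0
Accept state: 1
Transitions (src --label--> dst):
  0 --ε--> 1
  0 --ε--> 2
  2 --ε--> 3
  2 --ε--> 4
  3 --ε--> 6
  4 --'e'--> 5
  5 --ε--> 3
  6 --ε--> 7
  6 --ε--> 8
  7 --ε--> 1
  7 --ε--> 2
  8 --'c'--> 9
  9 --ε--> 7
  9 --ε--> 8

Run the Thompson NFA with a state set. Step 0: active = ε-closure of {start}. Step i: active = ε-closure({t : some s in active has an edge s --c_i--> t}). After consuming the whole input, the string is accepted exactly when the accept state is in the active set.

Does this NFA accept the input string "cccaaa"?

Answer: REJECT

Derivation:
initial (ε-close {0}): {0,1,2,3,4,6,7,8}
'c' @ 1: {1,2,3,4,6,7,8,9}  ✓accept
'c' @ 2: {1,2,3,4,6,7,8,9}  ✓accept
'c' @ 3: {1,2,3,4,6,7,8,9}  ✓accept
'a' @ 4: {}  — no active states
rest 'aa' ignored (set empty)
after full input: {}  (accept=1 not in)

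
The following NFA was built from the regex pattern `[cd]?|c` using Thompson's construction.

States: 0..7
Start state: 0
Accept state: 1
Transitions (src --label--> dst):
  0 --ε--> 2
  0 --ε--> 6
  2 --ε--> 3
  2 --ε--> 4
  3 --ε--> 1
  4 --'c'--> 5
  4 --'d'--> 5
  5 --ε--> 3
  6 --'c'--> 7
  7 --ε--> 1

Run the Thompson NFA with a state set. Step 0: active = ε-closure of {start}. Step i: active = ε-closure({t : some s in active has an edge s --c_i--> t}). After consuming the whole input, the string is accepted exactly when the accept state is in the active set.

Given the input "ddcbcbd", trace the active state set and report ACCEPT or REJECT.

Answer: REJECT

Trace:
initial (ε-close {0}): {0,1,2,3,4,6}
'd' @ 1: {1,3,5}  (accept∈set)
'd' @ 2: {}  — no active states
rest 'cbcbd' ignored (set empty)
final: {}; accept 1 not in set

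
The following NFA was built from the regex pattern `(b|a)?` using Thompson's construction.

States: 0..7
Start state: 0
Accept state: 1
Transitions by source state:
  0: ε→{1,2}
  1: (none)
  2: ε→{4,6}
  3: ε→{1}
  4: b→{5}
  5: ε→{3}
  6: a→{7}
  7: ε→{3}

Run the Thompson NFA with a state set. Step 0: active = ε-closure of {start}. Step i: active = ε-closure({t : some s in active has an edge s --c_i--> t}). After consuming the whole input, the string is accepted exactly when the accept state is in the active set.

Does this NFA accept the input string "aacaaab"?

Answer: REJECT

Trace:
S₀ = ε-closure({0}) = {0,1,2,4,6}
'a' @ 1: {1,3,7}  (accept∈set)
'a' @ 2: {}  — state set empty
rest 'caaab' ignored (set empty)
after full input: {}  (accept=1 not in)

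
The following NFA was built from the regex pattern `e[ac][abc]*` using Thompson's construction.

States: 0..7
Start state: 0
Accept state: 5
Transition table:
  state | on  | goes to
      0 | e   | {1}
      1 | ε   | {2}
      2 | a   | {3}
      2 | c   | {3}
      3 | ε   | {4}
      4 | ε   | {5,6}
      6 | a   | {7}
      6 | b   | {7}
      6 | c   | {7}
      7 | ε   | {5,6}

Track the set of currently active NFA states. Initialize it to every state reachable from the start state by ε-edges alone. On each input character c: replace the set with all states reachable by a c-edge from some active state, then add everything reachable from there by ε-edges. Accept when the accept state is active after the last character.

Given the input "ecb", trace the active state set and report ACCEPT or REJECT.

Answer: ACCEPT

Trace:
initial (ε-close {0}): {0}
'e' @ 1: {1,2}
'c' @ 2: {3,4,5,6}  [accepting]
'b' @ 3: {5,6,7}  [accepting]
final: {5,6,7}; accept 5 in set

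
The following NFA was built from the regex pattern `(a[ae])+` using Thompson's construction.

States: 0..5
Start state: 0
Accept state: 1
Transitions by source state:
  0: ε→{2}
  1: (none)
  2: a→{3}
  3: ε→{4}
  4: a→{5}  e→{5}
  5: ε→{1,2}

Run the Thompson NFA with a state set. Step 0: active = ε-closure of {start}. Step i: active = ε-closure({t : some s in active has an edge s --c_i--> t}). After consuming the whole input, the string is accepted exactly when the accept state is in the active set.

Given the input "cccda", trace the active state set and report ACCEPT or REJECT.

start: ε-closure({0}) = {0,2}
'c' @ 1: {}  — state set empty
rest 'ccda' ignored (set empty)
final: {}; accept 1 not in set

Answer: REJECT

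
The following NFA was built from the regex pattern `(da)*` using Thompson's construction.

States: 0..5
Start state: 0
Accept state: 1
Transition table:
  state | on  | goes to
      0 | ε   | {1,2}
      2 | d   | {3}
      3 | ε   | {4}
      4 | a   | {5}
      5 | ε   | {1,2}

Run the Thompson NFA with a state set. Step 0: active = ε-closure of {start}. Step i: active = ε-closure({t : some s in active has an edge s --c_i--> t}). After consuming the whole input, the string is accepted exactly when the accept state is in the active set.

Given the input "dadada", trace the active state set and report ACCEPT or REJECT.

Answer: ACCEPT

Trace:
initial (ε-close {0}): {0,1,2}
'd' @ 1: {3,4}
'a' @ 2: {1,2,5}  (accept∈set)
'd' @ 3: {3,4}
'a' @ 4: {1,2,5}  (accept∈set)
'd' @ 5: {3,4}
'a' @ 6: {1,2,5}  (accept∈set)
after full input: {1,2,5}  (accept=1 in)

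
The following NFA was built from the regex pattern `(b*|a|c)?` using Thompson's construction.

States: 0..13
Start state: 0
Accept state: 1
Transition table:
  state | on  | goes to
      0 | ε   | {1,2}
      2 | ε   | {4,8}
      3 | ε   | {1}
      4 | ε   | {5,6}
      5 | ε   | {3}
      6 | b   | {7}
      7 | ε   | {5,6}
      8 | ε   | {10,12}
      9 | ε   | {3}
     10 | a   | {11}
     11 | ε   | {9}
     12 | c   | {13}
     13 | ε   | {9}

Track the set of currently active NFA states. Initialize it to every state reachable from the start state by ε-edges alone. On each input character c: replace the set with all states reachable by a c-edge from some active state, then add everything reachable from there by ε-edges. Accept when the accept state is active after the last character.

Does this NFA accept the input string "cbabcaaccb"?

S₀ = ε-closure({0}) = {0,1,2,3,4,5,6,8,10,12}
'c' @ 1: {1,3,9,13}  [accepting]
'b' @ 2: {}  — state set empty
rest 'abcaaccb' ignored (set empty)
after full input: {}  (accept=1 not in)

Answer: REJECT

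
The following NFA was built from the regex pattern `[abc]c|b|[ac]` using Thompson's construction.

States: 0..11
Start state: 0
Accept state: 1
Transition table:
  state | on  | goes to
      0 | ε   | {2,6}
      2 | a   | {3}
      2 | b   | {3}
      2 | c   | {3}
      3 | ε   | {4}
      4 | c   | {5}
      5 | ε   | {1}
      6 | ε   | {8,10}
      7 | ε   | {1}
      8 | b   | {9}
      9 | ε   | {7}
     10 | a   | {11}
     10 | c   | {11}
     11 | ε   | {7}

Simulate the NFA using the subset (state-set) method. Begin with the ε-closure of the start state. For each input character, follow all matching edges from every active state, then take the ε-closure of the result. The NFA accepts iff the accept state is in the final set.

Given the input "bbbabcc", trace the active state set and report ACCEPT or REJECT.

Answer: REJECT

Trace:
S₀ = ε-closure({0}) = {0,2,6,8,10}
'b' @ 1: {1,3,4,7,9}  ✓accept
'b' @ 2: {}  — state set empty
rest 'babcc' ignored (set empty)
final: {}; accept 1 not in set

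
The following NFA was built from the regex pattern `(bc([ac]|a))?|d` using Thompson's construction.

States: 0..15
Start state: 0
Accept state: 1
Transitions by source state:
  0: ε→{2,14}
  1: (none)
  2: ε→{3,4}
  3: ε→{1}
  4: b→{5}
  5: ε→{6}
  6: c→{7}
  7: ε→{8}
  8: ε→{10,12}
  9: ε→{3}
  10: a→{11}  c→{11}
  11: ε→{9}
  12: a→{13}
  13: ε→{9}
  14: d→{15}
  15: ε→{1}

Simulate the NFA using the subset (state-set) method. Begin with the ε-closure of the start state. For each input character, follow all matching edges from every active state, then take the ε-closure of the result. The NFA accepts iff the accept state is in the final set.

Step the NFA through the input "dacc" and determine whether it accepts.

initial (ε-close {0}): {0,1,2,3,4,14}
'd' @ 1: {1,15}  ✓accept
'a' @ 2: {}  — dead — no transitions
rest 'cc' ignored (set empty)
after full input: {}  (accept=1 not in)

Answer: REJECT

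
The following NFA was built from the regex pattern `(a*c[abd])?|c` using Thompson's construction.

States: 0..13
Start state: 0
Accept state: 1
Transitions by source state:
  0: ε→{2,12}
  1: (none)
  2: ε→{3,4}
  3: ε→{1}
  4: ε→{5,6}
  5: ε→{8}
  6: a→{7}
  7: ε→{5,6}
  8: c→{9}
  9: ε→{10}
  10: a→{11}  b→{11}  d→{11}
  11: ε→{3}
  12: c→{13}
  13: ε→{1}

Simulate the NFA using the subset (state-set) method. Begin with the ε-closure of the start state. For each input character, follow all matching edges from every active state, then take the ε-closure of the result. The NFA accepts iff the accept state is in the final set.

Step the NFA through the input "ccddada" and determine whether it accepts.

Answer: REJECT

Trace:
start: ε-closure({0}) = {0,1,2,3,4,5,6,8,12}
'c' @ 1: {1,9,10,13}  ✓accept
'c' @ 2: {}  — no active states
rest 'ddada' ignored (set empty)
after full input: {}  (accept=1 not in)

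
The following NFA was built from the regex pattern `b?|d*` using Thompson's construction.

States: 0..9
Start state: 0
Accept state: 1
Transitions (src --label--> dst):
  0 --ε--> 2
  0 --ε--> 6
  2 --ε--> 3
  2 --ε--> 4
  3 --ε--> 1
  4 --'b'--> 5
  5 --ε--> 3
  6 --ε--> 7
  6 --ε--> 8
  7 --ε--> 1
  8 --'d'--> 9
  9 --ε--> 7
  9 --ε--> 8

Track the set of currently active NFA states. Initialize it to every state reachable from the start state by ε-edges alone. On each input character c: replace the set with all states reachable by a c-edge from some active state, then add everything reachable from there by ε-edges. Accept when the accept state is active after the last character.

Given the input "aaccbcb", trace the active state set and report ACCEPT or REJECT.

Answer: REJECT

Trace:
S₀ = ε-closure({0}) = {0,1,2,3,4,6,7,8}
'a' @ 1: {}  — state set empty
rest 'accbcb' ignored (set empty)
end set {} — state 1 not in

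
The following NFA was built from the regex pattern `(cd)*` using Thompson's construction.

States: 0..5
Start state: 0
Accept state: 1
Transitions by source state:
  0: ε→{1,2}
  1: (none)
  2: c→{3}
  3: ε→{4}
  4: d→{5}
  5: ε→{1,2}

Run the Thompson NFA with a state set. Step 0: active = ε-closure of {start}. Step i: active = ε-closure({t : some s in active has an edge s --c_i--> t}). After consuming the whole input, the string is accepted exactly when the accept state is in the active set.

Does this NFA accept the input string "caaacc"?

start: ε-closure({0}) = {0,1,2}
'c' @ 1: {3,4}
'a' @ 2: {}  — state set empty
rest 'aacc' ignored (set empty)
final: {}; accept 1 not in set

Answer: REJECT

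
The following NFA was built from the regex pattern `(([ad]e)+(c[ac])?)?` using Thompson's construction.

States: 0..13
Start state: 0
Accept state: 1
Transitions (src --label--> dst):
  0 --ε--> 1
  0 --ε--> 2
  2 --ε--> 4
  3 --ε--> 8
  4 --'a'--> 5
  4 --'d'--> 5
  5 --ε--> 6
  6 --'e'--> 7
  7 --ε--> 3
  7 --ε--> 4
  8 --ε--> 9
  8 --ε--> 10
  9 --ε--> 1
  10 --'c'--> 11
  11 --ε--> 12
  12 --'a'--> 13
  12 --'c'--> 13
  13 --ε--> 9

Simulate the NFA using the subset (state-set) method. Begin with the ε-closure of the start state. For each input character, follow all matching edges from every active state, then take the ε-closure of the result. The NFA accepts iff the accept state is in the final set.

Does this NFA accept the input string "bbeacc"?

S₀ = ε-closure({0}) = {0,1,2,4}
'b' @ 1: {}  — state set empty
rest 'beacc' ignored (set empty)
after full input: {}  (accept=1 not in)

Answer: REJECT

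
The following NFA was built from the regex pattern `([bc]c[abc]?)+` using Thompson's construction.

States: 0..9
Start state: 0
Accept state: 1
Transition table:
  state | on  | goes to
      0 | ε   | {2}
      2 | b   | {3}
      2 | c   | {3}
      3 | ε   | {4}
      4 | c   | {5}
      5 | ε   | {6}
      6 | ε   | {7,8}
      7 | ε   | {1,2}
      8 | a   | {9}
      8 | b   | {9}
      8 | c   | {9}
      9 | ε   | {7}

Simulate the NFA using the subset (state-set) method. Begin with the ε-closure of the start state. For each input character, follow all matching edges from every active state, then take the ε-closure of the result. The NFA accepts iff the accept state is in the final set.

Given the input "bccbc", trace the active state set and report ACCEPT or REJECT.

Answer: ACCEPT

Trace:
initial (ε-close {0}): {0,2}
'b' @ 1: {3,4}
'c' @ 2: {1,2,5,6,7,8}  (accept∈set)
'c' @ 3: {1,2,3,4,7,9}  (accept∈set)
'b' @ 4: {3,4}
'c' @ 5: {1,2,5,6,7,8}  (accept∈set)
after full input: {1,2,5,6,7,8}  (accept=1 in)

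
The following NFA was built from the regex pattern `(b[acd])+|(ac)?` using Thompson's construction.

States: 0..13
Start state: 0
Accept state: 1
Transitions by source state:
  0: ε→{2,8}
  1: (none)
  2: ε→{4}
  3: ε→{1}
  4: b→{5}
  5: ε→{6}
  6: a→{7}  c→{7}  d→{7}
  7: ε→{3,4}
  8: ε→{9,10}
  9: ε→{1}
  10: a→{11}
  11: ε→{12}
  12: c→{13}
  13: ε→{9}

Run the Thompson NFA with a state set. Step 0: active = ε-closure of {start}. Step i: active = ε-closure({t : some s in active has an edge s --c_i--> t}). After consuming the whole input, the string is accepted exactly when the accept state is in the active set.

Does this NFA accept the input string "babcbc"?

start: ε-closure({0}) = {0,1,2,4,8,9,10}
'b' @ 1: {5,6}
'a' @ 2: {1,3,4,7}  ✓accept
'b' @ 3: {5,6}
'c' @ 4: {1,3,4,7}  ✓accept
'b' @ 5: {5,6}
'c' @ 6: {1,3,4,7}  ✓accept
end set {1,3,4,7} — state 1 in

Answer: ACCEPT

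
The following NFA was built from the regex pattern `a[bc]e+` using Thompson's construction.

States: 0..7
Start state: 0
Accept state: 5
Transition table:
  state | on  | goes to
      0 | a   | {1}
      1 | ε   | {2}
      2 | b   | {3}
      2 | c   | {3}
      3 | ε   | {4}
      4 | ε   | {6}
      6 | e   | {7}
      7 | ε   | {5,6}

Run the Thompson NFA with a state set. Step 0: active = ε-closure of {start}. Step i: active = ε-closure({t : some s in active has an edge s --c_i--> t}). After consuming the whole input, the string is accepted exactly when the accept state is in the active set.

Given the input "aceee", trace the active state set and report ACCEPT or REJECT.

S₀ = ε-closure({0}) = {0}
'a' @ 1: {1,2}
'c' @ 2: {3,4,6}
'e' @ 3: {5,6,7}  ✓accept
'e' @ 4: {5,6,7}  ✓accept
'e' @ 5: {5,6,7}  ✓accept
final: {5,6,7}; accept 5 in set

Answer: ACCEPT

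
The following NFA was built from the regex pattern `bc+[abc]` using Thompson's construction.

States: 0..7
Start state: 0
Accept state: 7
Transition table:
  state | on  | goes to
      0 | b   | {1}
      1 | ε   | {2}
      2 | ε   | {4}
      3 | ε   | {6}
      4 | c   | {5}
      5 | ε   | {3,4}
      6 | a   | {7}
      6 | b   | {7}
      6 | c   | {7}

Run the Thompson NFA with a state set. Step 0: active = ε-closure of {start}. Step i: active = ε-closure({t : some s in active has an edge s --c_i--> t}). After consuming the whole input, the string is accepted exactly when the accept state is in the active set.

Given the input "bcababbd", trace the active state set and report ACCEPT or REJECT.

start: ε-closure({0}) = {0}
'b' @ 1: {1,2,4}
'c' @ 2: {3,4,5,6}
'a' @ 3: {7}  [accepting]
'b' @ 4: {}  — no active states
rest 'abbd' ignored (set empty)
after full input: {}  (accept=7 not in)

Answer: REJECT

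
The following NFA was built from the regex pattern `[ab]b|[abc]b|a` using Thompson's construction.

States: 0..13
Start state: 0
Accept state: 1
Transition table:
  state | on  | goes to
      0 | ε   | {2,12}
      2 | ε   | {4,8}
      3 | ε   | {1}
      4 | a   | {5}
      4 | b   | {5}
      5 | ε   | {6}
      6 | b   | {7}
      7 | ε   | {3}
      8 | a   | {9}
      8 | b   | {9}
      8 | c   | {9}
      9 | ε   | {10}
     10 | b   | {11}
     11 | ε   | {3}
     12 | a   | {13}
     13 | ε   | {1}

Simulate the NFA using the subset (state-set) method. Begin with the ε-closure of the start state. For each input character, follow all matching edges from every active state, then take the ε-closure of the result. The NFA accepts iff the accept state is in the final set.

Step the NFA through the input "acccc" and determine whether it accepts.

Answer: REJECT

Steps:
start: ε-closure({0}) = {0,2,4,8,12}
'a' @ 1: {1,5,6,9,10,13}  ✓accept
'c' @ 2: {}  — state set empty
rest 'ccc' ignored (set empty)
final: {}; accept 1 not in set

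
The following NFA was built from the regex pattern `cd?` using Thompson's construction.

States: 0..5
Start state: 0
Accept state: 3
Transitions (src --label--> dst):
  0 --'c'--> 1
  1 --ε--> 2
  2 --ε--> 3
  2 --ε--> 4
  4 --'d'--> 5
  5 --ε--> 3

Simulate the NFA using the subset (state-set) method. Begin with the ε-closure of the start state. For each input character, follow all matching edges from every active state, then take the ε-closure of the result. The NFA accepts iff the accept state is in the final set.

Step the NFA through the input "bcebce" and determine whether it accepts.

Answer: REJECT

Steps:
start: ε-closure({0}) = {0}
'b' @ 1: {}  — dead — no transitions
rest 'cebce' ignored (set empty)
end set {} — state 3 not in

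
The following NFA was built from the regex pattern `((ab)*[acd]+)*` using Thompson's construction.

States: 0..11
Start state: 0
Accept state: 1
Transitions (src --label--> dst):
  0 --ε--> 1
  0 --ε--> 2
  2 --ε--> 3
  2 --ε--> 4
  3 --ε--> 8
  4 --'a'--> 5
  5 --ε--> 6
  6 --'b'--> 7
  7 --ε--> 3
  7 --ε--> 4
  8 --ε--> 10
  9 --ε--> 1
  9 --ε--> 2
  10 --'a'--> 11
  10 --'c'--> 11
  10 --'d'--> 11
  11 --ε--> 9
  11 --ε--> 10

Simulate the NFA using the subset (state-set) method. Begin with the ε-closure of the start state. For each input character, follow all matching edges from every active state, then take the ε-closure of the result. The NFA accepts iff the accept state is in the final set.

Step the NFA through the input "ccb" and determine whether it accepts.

initial (ε-close {0}): {0,1,2,3,4,8,10}
'c' @ 1: {1,2,3,4,8,9,10,11}  ✓accept
'c' @ 2: {1,2,3,4,8,9,10,11}  ✓accept
'b' @ 3: {}  — state set empty
after full input: {}  (accept=1 not in)

Answer: REJECT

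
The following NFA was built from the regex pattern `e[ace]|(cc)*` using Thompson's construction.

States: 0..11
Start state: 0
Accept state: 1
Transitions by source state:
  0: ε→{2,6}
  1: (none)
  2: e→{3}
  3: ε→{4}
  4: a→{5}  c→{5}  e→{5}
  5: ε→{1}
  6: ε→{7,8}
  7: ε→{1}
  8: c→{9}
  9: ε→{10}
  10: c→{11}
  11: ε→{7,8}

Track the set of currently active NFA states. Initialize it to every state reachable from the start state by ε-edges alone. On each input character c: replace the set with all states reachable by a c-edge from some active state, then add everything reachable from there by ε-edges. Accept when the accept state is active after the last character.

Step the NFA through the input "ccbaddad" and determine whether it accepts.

initial (ε-close {0}): {0,1,2,6,7,8}
'c' @ 1: {9,10}
'c' @ 2: {1,7,8,11}  [accepting]
'b' @ 3: {}  — state set empty
rest 'addad' ignored (set empty)
final: {}; accept 1 not in set

Answer: REJECT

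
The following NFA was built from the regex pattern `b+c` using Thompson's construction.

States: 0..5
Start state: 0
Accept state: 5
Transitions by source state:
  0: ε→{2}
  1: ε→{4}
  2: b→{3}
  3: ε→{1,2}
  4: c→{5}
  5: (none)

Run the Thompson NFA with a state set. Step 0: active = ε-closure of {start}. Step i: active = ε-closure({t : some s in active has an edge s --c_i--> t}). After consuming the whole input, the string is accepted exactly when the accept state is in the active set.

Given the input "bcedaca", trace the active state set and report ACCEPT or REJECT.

Answer: REJECT

Derivation:
start: ε-closure({0}) = {0,2}
'b' @ 1: {1,2,3,4}
'c' @ 2: {5}  ✓accept
'e' @ 3: {}  — no active states
rest 'daca' ignored (set empty)
end set {} — state 5 not in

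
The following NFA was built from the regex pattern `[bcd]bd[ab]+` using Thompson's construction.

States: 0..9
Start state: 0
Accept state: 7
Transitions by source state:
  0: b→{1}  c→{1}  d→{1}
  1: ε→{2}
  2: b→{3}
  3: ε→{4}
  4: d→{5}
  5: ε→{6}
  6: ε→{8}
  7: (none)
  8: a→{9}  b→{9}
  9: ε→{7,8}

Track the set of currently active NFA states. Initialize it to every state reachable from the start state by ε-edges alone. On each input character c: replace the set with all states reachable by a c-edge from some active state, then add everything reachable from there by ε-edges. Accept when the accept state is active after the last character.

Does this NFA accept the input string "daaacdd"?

start: ε-closure({0}) = {0}
'd' @ 1: {1,2}
'a' @ 2: {}  — dead — no transitions
rest 'aacdd' ignored (set empty)
end set {} — state 7 not in

Answer: REJECT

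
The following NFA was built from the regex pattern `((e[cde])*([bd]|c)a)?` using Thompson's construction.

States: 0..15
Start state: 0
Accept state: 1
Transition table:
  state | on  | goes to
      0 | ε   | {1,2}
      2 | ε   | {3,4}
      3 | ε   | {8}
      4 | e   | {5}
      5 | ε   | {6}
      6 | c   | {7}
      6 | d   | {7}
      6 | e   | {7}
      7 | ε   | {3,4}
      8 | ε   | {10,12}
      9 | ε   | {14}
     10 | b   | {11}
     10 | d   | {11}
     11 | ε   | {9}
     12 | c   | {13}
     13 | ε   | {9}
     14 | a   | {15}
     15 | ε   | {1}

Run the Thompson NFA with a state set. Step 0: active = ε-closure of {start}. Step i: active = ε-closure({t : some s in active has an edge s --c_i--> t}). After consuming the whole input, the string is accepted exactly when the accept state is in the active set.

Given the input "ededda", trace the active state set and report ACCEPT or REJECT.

S₀ = ε-closure({0}) = {0,1,2,3,4,8,10,12}
'e' @ 1: {5,6}
'd' @ 2: {3,4,7,8,10,12}
'e' @ 3: {5,6}
'd' @ 4: {3,4,7,8,10,12}
'd' @ 5: {9,11,14}
'a' @ 6: {1,15}  (accept∈set)
end set {1,15} — state 1 in

Answer: ACCEPT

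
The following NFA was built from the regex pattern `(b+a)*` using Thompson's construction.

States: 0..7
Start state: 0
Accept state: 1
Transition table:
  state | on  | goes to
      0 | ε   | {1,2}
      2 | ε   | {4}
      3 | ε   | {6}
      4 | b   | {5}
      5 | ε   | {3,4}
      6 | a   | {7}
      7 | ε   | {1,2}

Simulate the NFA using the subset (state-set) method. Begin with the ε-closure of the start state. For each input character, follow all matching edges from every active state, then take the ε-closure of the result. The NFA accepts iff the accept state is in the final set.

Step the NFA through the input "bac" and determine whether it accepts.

Answer: REJECT

Trace:
S₀ = ε-closure({0}) = {0,1,2,4}
'b' @ 1: {3,4,5,6}
'a' @ 2: {1,2,4,7}  [accepting]
'c' @ 3: {}  — dead — no transitions
final: {}; accept 1 not in set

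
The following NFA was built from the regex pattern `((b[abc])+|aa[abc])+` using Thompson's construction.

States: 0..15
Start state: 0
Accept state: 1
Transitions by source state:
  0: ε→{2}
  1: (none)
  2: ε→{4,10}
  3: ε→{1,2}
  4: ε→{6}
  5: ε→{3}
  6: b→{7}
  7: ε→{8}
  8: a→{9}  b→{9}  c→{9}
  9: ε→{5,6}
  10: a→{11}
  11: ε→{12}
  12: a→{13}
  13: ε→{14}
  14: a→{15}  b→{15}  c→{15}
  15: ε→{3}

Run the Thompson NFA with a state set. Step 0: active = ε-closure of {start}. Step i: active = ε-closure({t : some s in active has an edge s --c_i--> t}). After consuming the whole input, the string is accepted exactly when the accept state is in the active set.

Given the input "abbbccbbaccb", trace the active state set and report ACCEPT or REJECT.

initial (ε-close {0}): {0,2,4,6,10}
'a' @ 1: {11,12}
'b' @ 2: {}  — state set empty
rest 'bbccbbaccb' ignored (set empty)
final: {}; accept 1 not in set

Answer: REJECT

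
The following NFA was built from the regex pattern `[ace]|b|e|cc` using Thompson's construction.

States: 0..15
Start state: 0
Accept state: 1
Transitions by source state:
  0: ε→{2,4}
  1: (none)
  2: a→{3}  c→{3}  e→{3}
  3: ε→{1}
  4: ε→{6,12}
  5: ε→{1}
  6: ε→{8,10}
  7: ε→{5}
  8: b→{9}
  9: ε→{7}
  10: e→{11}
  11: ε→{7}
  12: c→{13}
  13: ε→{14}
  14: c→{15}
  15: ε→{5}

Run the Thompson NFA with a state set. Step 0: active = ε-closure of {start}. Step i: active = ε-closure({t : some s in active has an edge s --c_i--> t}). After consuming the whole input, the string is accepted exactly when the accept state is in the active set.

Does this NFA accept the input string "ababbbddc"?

start: ε-closure({0}) = {0,2,4,6,8,10,12}
'a' @ 1: {1,3}  ✓accept
'b' @ 2: {}  — dead — no transitions
rest 'abbbddc' ignored (set empty)
final: {}; accept 1 not in set

Answer: REJECT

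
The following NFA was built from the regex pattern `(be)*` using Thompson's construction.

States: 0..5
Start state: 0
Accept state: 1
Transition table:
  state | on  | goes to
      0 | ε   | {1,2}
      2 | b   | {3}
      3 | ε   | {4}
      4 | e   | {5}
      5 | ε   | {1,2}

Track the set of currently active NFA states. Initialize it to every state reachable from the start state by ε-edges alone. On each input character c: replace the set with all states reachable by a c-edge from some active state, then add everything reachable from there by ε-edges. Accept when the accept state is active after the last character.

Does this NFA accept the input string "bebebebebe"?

start: ε-closure({0}) = {0,1,2}
'b' @ 1: {3,4}
'e' @ 2: {1,2,5}  ✓accept
'b' @ 3: {3,4}
'e' @ 4: {1,2,5}  ✓accept
'b' @ 5: {3,4}
'e' @ 6: {1,2,5}  ✓accept
'b' @ 7: {3,4}
'e' @ 8: {1,2,5}  ✓accept
'b' @ 9: {3,4}
'e' @ 10: {1,2,5}  ✓accept
after full input: {1,2,5}  (accept=1 in)

Answer: ACCEPT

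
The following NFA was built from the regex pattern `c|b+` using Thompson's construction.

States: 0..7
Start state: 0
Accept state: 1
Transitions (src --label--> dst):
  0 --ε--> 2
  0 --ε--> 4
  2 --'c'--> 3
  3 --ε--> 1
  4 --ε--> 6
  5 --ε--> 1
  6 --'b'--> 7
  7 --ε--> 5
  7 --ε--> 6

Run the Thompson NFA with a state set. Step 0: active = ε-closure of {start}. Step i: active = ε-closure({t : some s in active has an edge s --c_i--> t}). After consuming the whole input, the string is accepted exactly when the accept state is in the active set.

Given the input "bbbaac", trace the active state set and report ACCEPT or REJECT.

Answer: REJECT

Trace:
initial (ε-close {0}): {0,2,4,6}
'b' @ 1: {1,5,6,7}  ✓accept
'b' @ 2: {1,5,6,7}  ✓accept
'b' @ 3: {1,5,6,7}  ✓accept
'a' @ 4: {}  — state set empty
rest 'ac' ignored (set empty)
after full input: {}  (accept=1 not in)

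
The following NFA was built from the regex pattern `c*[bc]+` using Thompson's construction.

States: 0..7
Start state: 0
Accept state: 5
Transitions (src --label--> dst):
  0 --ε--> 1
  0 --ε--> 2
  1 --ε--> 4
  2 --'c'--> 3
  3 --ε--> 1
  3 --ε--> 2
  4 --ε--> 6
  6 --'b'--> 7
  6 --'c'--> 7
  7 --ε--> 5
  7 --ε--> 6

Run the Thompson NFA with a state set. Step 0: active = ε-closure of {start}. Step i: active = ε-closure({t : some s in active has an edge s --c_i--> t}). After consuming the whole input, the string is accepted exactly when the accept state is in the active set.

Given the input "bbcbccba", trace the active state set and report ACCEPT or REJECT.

S₀ = ε-closure({0}) = {0,1,2,4,6}
'b' @ 1: {5,6,7}  (accept∈set)
'b' @ 2: {5,6,7}  (accept∈set)
'c' @ 3: {5,6,7}  (accept∈set)
'b' @ 4: {5,6,7}  (accept∈set)
'c' @ 5: {5,6,7}  (accept∈set)
'c' @ 6: {5,6,7}  (accept∈set)
'b' @ 7: {5,6,7}  (accept∈set)
'a' @ 8: {}  — state set empty
final: {}; accept 5 not in set

Answer: REJECT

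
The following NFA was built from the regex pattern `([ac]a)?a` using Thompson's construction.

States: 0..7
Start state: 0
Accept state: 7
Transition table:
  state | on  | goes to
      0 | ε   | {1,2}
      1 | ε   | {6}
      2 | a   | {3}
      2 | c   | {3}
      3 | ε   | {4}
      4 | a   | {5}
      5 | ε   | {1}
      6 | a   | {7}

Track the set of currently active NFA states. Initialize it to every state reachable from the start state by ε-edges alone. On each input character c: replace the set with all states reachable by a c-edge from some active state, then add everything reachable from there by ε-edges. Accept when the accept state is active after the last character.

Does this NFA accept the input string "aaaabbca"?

start: ε-closure({0}) = {0,1,2,6}
'a' @ 1: {3,4,7}  [accepting]
'a' @ 2: {1,5,6}
'a' @ 3: {7}  [accepting]
'a' @ 4: {}  — dead — no transitions
rest 'bbca' ignored (set empty)
after full input: {}  (accept=7 not in)

Answer: REJECT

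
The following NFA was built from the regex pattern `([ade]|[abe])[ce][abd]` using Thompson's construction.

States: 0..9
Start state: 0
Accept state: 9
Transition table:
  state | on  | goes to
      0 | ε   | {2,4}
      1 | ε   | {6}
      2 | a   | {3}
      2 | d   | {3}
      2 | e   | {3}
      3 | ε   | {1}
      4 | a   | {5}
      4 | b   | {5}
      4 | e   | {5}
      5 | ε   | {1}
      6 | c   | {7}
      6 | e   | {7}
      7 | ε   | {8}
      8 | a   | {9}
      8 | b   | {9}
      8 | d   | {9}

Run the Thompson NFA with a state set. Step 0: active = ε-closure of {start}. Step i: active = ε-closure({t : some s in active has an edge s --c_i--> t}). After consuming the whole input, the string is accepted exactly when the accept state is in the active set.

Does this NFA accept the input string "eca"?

S₀ = ε-closure({0}) = {0,2,4}
'e' @ 1: {1,3,5,6}
'c' @ 2: {7,8}
'a' @ 3: {9}  [accepting]
final: {9}; accept 9 in set

Answer: ACCEPT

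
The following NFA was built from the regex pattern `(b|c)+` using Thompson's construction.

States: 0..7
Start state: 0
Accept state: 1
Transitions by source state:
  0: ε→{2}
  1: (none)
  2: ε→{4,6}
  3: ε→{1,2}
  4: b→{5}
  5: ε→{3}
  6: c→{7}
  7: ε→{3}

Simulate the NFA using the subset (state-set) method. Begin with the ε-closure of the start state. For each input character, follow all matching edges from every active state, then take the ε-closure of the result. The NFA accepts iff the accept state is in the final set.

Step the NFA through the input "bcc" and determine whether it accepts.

Answer: ACCEPT

Steps:
initial (ε-close {0}): {0,2,4,6}
'b' @ 1: {1,2,3,4,5,6}  ✓accept
'c' @ 2: {1,2,3,4,6,7}  ✓accept
'c' @ 3: {1,2,3,4,6,7}  ✓accept
end set {1,2,3,4,6,7} — state 1 in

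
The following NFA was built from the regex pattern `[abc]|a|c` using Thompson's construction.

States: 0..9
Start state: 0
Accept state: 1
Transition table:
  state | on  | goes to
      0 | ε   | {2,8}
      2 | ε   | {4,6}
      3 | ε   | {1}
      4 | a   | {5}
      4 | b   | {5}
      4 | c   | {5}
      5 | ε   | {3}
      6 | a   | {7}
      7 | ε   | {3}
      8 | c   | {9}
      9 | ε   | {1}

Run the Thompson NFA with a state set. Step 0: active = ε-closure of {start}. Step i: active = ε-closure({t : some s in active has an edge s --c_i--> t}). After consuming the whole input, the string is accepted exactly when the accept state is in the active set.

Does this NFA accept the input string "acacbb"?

start: ε-closure({0}) = {0,2,4,6,8}
'a' @ 1: {1,3,5,7}  (accept∈set)
'c' @ 2: {}  — state set empty
rest 'acbb' ignored (set empty)
final: {}; accept 1 not in set

Answer: REJECT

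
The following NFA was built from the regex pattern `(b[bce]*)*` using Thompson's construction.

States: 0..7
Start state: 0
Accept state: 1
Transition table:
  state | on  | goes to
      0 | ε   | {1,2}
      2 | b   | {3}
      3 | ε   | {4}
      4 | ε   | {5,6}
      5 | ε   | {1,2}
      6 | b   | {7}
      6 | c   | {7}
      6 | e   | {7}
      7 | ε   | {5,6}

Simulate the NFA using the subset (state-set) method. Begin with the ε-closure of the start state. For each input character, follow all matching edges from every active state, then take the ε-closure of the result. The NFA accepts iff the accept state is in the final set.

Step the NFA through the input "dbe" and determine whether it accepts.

initial (ε-close {0}): {0,1,2}
'd' @ 1: {}  — state set empty
rest 'be' ignored (set empty)
final: {}; accept 1 not in set

Answer: REJECT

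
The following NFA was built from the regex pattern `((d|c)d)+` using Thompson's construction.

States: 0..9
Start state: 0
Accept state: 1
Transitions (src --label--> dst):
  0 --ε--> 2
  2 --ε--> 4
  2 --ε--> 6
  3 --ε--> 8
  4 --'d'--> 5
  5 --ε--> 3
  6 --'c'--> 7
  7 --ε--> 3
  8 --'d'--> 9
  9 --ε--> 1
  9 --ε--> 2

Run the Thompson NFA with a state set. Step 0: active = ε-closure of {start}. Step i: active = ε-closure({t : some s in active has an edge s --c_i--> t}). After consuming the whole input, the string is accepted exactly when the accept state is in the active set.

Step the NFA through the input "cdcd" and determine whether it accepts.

initial (ε-close {0}): {0,2,4,6}
'c' @ 1: {3,7,8}
'd' @ 2: {1,2,4,6,9}  ✓accept
'c' @ 3: {3,7,8}
'd' @ 4: {1,2,4,6,9}  ✓accept
after full input: {1,2,4,6,9}  (accept=1 in)

Answer: ACCEPT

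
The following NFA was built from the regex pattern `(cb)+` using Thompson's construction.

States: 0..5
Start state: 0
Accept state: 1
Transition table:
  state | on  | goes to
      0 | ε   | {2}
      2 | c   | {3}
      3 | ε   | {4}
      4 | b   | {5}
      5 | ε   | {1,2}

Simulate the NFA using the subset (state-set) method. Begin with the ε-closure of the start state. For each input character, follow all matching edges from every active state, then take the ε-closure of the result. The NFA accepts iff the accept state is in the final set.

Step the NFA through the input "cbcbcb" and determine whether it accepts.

S₀ = ε-closure({0}) = {0,2}
'c' @ 1: {3,4}
'b' @ 2: {1,2,5}  [accepting]
'c' @ 3: {3,4}
'b' @ 4: {1,2,5}  [accepting]
'c' @ 5: {3,4}
'b' @ 6: {1,2,5}  [accepting]
after full input: {1,2,5}  (accept=1 in)

Answer: ACCEPT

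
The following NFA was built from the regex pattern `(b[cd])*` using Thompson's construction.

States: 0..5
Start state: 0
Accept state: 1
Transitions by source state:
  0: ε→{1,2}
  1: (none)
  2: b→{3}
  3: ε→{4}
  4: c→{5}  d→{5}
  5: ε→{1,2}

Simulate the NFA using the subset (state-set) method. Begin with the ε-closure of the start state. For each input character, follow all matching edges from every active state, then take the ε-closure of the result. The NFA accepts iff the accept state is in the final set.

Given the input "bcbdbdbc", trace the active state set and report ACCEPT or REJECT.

Answer: ACCEPT

Trace:
initial (ε-close {0}): {0,1,2}
'b' @ 1: {3,4}
'c' @ 2: {1,2,5}  [accepting]
'b' @ 3: {3,4}
'd' @ 4: {1,2,5}  [accepting]
'b' @ 5: {3,4}
'd' @ 6: {1,2,5}  [accepting]
'b' @ 7: {3,4}
'c' @ 8: {1,2,5}  [accepting]
end set {1,2,5} — state 1 in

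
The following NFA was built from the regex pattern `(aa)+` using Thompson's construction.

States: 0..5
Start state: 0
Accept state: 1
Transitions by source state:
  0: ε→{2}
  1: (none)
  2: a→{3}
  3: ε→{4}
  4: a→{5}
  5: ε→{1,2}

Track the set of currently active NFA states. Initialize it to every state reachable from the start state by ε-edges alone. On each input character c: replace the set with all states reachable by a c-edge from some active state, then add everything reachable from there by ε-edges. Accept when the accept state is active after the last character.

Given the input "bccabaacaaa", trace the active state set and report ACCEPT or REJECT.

start: ε-closure({0}) = {0,2}
'b' @ 1: {}  — state set empty
rest 'ccabaacaaa' ignored (set empty)
end set {} — state 1 not in

Answer: REJECT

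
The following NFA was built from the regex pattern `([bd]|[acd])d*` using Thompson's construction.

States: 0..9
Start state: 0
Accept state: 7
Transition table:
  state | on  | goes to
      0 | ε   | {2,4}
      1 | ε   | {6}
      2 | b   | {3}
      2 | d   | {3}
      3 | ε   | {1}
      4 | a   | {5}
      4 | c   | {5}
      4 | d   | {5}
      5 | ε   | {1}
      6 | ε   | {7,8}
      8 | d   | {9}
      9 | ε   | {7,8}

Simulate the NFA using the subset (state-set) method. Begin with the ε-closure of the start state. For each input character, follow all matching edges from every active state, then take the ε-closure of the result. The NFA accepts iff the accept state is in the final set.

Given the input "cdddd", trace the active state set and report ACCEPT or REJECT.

initial (ε-close {0}): {0,2,4}
'c' @ 1: {1,5,6,7,8}  ✓accept
'd' @ 2: {7,8,9}  ✓accept
'd' @ 3: {7,8,9}  ✓accept
'd' @ 4: {7,8,9}  ✓accept
'd' @ 5: {7,8,9}  ✓accept
after full input: {7,8,9}  (accept=7 in)

Answer: ACCEPT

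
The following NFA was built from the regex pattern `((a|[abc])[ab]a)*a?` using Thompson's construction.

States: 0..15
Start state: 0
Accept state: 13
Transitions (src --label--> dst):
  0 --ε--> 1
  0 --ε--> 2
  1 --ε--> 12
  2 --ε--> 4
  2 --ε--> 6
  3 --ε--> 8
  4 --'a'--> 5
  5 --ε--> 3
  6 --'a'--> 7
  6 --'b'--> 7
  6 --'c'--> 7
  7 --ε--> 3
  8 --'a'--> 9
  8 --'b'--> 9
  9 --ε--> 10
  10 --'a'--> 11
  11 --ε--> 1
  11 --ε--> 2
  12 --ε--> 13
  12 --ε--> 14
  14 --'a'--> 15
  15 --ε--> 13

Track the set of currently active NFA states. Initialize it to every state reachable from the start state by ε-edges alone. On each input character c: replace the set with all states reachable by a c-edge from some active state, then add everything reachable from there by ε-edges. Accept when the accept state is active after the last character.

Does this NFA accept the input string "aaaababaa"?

Answer: ACCEPT

Derivation:
initial (ε-close {0}): {0,1,2,4,6,12,13,14}
'a' @ 1: {3,5,7,8,13,15}  ✓accept
'a' @ 2: {9,10}
'a' @ 3: {1,2,4,6,11,12,13,14}  ✓accept
'a' @ 4: {3,5,7,8,13,15}  ✓accept
'b' @ 5: {9,10}
'a' @ 6: {1,2,4,6,11,12,13,14}  ✓accept
'b' @ 7: {3,7,8}
'a' @ 8: {9,10}
'a' @ 9: {1,2,4,6,11,12,13,14}  ✓accept
end set {1,2,4,6,11,12,13,14} — state 13 in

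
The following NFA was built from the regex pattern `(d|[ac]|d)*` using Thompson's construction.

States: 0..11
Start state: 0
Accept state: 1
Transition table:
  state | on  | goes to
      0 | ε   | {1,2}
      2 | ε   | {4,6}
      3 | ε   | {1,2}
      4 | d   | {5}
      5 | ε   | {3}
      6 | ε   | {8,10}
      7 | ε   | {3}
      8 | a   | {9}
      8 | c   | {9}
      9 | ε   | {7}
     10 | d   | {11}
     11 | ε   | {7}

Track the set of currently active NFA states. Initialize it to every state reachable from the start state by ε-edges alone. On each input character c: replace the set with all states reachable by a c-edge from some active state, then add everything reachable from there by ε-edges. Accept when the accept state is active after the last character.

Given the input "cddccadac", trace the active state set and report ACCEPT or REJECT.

start: ε-closure({0}) = {0,1,2,4,6,8,10}
'c' @ 1: {1,2,3,4,6,7,8,9,10}  ✓accept
'd' @ 2: {1,2,3,4,5,6,7,8,10,11}  ✓accept
'd' @ 3: {1,2,3,4,5,6,7,8,10,11}  ✓accept
'c' @ 4: {1,2,3,4,6,7,8,9,10}  ✓accept
'c' @ 5: {1,2,3,4,6,7,8,9,10}  ✓accept
'a' @ 6: {1,2,3,4,6,7,8,9,10}  ✓accept
'd' @ 7: {1,2,3,4,5,6,7,8,10,11}  ✓accept
'a' @ 8: {1,2,3,4,6,7,8,9,10}  ✓accept
'c' @ 9: {1,2,3,4,6,7,8,9,10}  ✓accept
final: {1,2,3,4,6,7,8,9,10}; accept 1 in set

Answer: ACCEPT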